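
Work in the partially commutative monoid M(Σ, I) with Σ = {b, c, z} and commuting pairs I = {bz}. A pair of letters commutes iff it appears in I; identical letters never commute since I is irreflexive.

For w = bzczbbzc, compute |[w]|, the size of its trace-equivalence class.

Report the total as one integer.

12

piece 0:b — minimal
piece 1:z — minimal
piece 2:c rests on {0:b, 1:z}
piece 3:z rests on {2:c}
piece 4:b rests on {2:c}
piece 5:b rests on {4:b}
piece 6:z rests on {3:z}
piece 7:c rests on {5:b, 6:z}
minimal pieces: {0:b, 1:z}
ways to finish when only these pieces remain (= sum over removing one remaining piece with nothing left below it):
  1 left: {7}→1
  2 left: {5,7}→1  {6,7}→1
  3 left: {3,6,7}→1  {4,5,7}→1  {5,6,7}→2
  4 left: {3,5,6,7}→3  {4,5,6,7}→3
  5 left: {3,4,5,6,7}→6
  6 left: {2,3,4,5,6,7}→6
  placing 0:b first → 6 extensions
  placing 1:z first → 6 extensions
total linear extensions = 12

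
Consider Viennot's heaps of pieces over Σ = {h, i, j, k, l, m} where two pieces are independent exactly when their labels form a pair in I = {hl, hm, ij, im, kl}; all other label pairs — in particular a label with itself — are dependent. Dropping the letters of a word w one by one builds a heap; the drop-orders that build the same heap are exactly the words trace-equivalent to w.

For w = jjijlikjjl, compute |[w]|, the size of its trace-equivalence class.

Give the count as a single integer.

0(j) covers ∅
1(j) covers 0:j
2(i) covers ∅
3(j) covers 1:j
4(l) covers 2:i, 3:j
5(i) covers 4:l
6(k) covers 5:i
7(j) covers 6:k
8(j) covers 7:j
9(l) covers 8:j
floor of heap: 0:j, 2:i
completions by unplaced set U, small U first (add the entries for U minus each lowest piece of U):
  |U|=1: {9}:1
  |U|=2: {8,9}:1
  |U|=3: {7,8,9}:1
  |U|=4: {6,7,8,9}:1
  |U|=5: {5,6,7,8,9}:1
  |U|=6: {4,5,6,7,8,9}:1
  |U|=7: {2,4,5,6,7,8,9}:1  {3,4,5,6,7,8,9}:1
  |U|=8: {1,3,4,5,6,7,8,9}:1  {2,3,4,5,6,7,8,9}:2
  start at 0(j): 3
  start at 2(i): 1
sum over floor = 4

4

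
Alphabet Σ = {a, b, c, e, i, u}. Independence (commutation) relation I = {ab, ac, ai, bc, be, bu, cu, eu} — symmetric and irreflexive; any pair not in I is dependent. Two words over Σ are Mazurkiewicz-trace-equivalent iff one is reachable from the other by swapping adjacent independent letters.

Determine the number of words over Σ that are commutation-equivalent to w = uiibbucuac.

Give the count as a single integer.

210

0(u) covers ∅
1(i) covers 0:u
2(i) covers 1:i
3(b) covers 2:i
4(b) covers 3:b
5(u) covers 2:i
6(c) covers 2:i
7(u) covers 5:u
8(a) covers 7:u
9(c) covers 6:c
floor of heap: 0:u
completions by unplaced set U, small U first (add the entries for U minus each lowest piece of U):
  |U|=1: {4}:1  {8}:1  {9}:1
  |U|=2: {3,4}:1  {4,8}:2  {4,9}:2  {6,9}:1  {7,8}:1  {8,9}:2
  |U|=3: {3,4,8}:3  {3,4,9}:3  {4,6,9}:3  {4,7,8}:3  {4,8,9}:6  {5,7,8}:1  {6,8,9}:3  {7,8,9}:3
  |U|=4: {3,4,6,9}:6  {3,4,7,8}:6  {3,4,8,9}:12  {4,5,7,8}:4  {4,6,8,9}:12  {4,7,8,9}:12  {5,7,8,9}:4  {6,7,8,9}:6
  |U|=5: {3,4,5,7,8}:10  {3,4,6,8,9}:30  {3,4,7,8,9}:30  {4,5,7,8,9}:20  {4,6,7,8,9}:30  {5,6,7,8,9}:10
  |U|=6: {3,4,5,7,8,9}:60  {3,4,6,7,8,9}:90  {4,5,6,7,8,9}:60
  |U|=7: {3,4,5,6,7,8,9}:210
  |U|=8: {2,3,4,5,6,7,8,9}:210
  start at 0(u): 210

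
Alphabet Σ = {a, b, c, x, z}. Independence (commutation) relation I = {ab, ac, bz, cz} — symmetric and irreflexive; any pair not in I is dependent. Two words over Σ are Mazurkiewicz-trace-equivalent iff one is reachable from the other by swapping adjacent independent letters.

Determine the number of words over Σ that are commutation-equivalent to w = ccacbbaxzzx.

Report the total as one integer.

21

#0=c has no predecessor
#1=c depends on [0:c]
#2=a has no predecessor
#3=c depends on [1:c]
#4=b depends on [3:c]
#5=b depends on [4:b]
#6=a depends on [2:a]
#7=x depends on [5:b, 6:a]
#8=z depends on [7:x]
#9=z depends on [8:z]
#10=x depends on [9:z]
sources: [0:c, 2:a]
N(rest) = Σ N(rest − s) over sources s of rest; N(one piece) = 1:
  size 1 → [10]=1
  size 2 → [9,10]=1
  size 3 → [8,9,10]=1
  size 4 → [7,8,9,10]=1
  size 5 → [5,7,8,9,10]=1  [6,7,8,9,10]=1
  size 6 → [2,6,7,8,9,10]=1  [4,5,7,8,9,10]=1  [5,6,7,8,9,10]=2
  size 7 → [2,5,6,7,8,9,10]=3  [3,4,5,7,8,9,10]=1  [4,5,6,7,8,9,10]=3
  size 8 → [1,3,4,5,7,8,9,10]=1  [2,4,5,6,7,8,9,10]=6  [3,4,5,6,7,8,9,10]=4
  size 9 → [0,1,3,4,5,7,8,9,10]=1  [1,3,4,5,6,7,8,9,10]=5  [2,3,4,5,6,7,8,9,10]=10
  first=0(c) contributes 15
  first=2(a) contributes 6
|[w]| = 21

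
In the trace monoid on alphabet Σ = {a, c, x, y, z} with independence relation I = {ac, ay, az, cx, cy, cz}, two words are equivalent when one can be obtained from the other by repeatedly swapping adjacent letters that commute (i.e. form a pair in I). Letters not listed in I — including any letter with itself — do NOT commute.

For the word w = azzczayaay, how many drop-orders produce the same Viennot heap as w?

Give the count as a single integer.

piece 0:a — minimal
piece 1:z — minimal
piece 2:z rests on {1:z}
piece 3:c — minimal
piece 4:z rests on {2:z}
piece 5:a rests on {0:a}
piece 6:y rests on {4:z}
piece 7:a rests on {5:a}
piece 8:a rests on {7:a}
piece 9:y rests on {6:y}
minimal pieces: {0:a, 1:z, 3:c}
ways to finish when only these pieces remain (= sum over removing one remaining piece with nothing left below it):
  1 left: {3}→1  {8}→1  {9}→1
  2 left: {3,8}→2  {3,9}→2  {6,9}→1  {7,8}→1  {8,9}→2
  3 left: {3,6,9}→3  {3,7,8}→3  {3,8,9}→6  {4,6,9}→1  {5,7,8}→1  {6,8,9}→3  {7,8,9}→3
  4 left: {0,5,7,8}→1  {2,4,6,9}→1  {3,4,6,9}→4  {3,5,7,8}→4  {3,6,8,9}→12  {3,7,8,9}→12  {4,6,8,9}→4  {5,7,8,9}→4  {6,7,8,9}→6
  5 left: {0,3,5,7,8}→5  {0,5,7,8,9}→5  {1,2,4,6,9}→1  {2,3,4,6,9}→5  {2,4,6,8,9}→5  {3,4,6,8,9}→20  {3,5,7,8,9}→20  {3,6,7,8,9}→30  {4,6,7,8,9}→10  {5,6,7,8,9}→10
  6 left: {0,3,5,7,8,9}→30  {0,5,6,7,8,9}→15  {1,2,3,4,6,9}→6  {1,2,4,6,8,9}→6  {2,3,4,6,8,9}→30  {2,4,6,7,8,9}→15  {3,4,6,7,8,9}→60  {3,5,6,7,8,9}→60  {4,5,6,7,8,9}→20
  7 left: {0,3,5,6,7,8,9}→105  {0,4,5,6,7,8,9}→35  {1,2,3,4,6,8,9}→42  {1,2,4,6,7,8,9}→21  {2,3,4,6,7,8,9}→105  {2,4,5,6,7,8,9}→35  {3,4,5,6,7,8,9}→140
  8 left: {0,2,4,5,6,7,8,9}→70  {0,3,4,5,6,7,8,9}→280  {1,2,3,4,6,7,8,9}→168  {1,2,4,5,6,7,8,9}→56  {2,3,4,5,6,7,8,9}→280
  placing 0:a first → 504 extensions
  placing 1:z first → 630 extensions
  placing 3:c first → 126 extensions
total linear extensions = 1260

1260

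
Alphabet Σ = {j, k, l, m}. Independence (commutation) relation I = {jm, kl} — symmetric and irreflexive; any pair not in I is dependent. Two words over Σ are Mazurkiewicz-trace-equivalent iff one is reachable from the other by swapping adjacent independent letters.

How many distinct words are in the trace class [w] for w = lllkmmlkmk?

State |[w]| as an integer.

piece 0:l — minimal
piece 1:l rests on {0:l}
piece 2:l rests on {1:l}
piece 3:k — minimal
piece 4:m rests on {2:l, 3:k}
piece 5:m rests on {4:m}
piece 6:l rests on {5:m}
piece 7:k rests on {5:m}
piece 8:m rests on {6:l, 7:k}
piece 9:k rests on {8:m}
minimal pieces: {0:l, 3:k}
ways to finish when only these pieces remain (= sum over removing one remaining piece with nothing left below it):
  1 left: {9}→1
  2 left: {8,9}→1
  3 left: {6,8,9}→1  {7,8,9}→1
  4 left: {6,7,8,9}→2
  5 left: {5,6,7,8,9}→2
  6 left: {4,5,6,7,8,9}→2
  7 left: {2,4,5,6,7,8,9}→2  {3,4,5,6,7,8,9}→2
  8 left: {1,2,4,5,6,7,8,9}→2  {2,3,4,5,6,7,8,9}→4
  placing 0:l first → 6 extensions
  placing 3:k first → 2 extensions
total linear extensions = 8

8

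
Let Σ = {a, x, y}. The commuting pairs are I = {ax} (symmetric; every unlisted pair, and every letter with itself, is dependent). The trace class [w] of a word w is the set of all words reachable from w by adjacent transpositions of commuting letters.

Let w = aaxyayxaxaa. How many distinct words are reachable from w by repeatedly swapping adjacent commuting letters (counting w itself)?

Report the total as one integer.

30

0(a) covers ∅
1(a) covers 0:a
2(x) covers ∅
3(y) covers 1:a, 2:x
4(a) covers 3:y
5(y) covers 4:a
6(x) covers 5:y
7(a) covers 5:y
8(x) covers 6:x
9(a) covers 7:a
10(a) covers 9:a
floor of heap: 0:a, 2:x
completions by unplaced set U, small U first (add the entries for U minus each lowest piece of U):
  |U|=1: {8}:1  {10}:1
  |U|=2: {6,8}:1  {8,10}:2  {9,10}:1
  |U|=3: {6,8,10}:3  {7,9,10}:1  {8,9,10}:3
  |U|=4: {6,8,9,10}:6  {7,8,9,10}:4
  |U|=5: {6,7,8,9,10}:10
  |U|=6: {5,6,7,8,9,10}:10
  |U|=7: {4,5,6,7,8,9,10}:10
  |U|=8: {3,4,5,6,7,8,9,10}:10
  |U|=9: {1,3,4,5,6,7,8,9,10}:10  {2,3,4,5,6,7,8,9,10}:10
  start at 0(a): 20
  start at 2(x): 10
sum over floor = 30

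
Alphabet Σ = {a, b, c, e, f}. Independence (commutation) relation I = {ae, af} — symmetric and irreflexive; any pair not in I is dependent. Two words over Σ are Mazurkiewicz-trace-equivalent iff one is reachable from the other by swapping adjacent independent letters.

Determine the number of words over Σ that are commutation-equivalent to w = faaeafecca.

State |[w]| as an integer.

drop 0:f onto floor
drop 1:a onto floor
drop 2:a onto {1:a}
drop 3:e onto {0:f}
drop 4:a onto {2:a}
drop 5:f onto {3:e}
drop 6:e onto {5:f}
drop 7:c onto {4:a, 6:e}
drop 8:c onto {7:c}
drop 9:a onto {8:c}
ground layer = {0:f, 1:a}
drop-orders for the pieces not yet dropped (sum over which currently-grounded one goes next):
  1 to go: {9} 1
  2 to go: {8,9} 1
  3 to go: {7,8,9} 1
  4 to go: {4,7,8,9} 1  {6,7,8,9} 1
  5 to go: {2,4,7,8,9} 1  {4,6,7,8,9} 2  {5,6,7,8,9} 1
  6 to go: {1,2,4,7,8,9} 1  {2,4,6,7,8,9} 3  {3,5,6,7,8,9} 1  {4,5,6,7,8,9} 3
  7 to go: {0,3,5,6,7,8,9} 1  {1,2,4,6,7,8,9} 4  {2,4,5,6,7,8,9} 6  {3,4,5,6,7,8,9} 4
  8 to go: {0,3,4,5,6,7,8,9} 5  {1,2,4,5,6,7,8,9} 10  {2,3,4,5,6,7,8,9} 10
  if 0:f drops first: 20 orders
  if 1:a drops first: 15 orders
heap linearizations: 35

35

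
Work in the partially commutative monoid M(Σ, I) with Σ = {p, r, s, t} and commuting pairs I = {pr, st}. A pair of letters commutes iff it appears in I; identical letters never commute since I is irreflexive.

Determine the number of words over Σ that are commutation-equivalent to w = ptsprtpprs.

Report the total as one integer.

drop 0:p onto floor
drop 1:t onto {0:p}
drop 2:s onto {0:p}
drop 3:p onto {1:t, 2:s}
drop 4:r onto {1:t, 2:s}
drop 5:t onto {3:p, 4:r}
drop 6:p onto {5:t}
drop 7:p onto {6:p}
drop 8:r onto {5:t}
drop 9:s onto {7:p, 8:r}
ground layer = {0:p}
drop-orders for the pieces not yet dropped (sum over which currently-grounded one goes next):
  1 to go: {9} 1
  2 to go: {7,9} 1  {8,9} 1
  3 to go: {6,7,9} 1  {7,8,9} 2
  4 to go: {6,7,8,9} 3
  5 to go: {5,6,7,8,9} 3
  6 to go: {3,5,6,7,8,9} 3  {4,5,6,7,8,9} 3
  7 to go: {3,4,5,6,7,8,9} 6
  8 to go: {1,3,4,5,6,7,8,9} 6  {2,3,4,5,6,7,8,9} 6
  if 0:p drops first: 12 orders

12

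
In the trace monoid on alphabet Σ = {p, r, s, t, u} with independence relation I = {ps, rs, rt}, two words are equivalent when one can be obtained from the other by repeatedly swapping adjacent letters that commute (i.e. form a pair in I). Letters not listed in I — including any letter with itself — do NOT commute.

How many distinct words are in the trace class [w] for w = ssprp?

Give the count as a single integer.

drop 0:s onto floor
drop 1:s onto {0:s}
drop 2:p onto floor
drop 3:r onto {2:p}
drop 4:p onto {3:r}
ground layer = {0:s, 2:p}
drop-orders for the pieces not yet dropped (sum over which currently-grounded one goes next):
  1 to go: {1} 1  {4} 1
  2 to go: {0,1} 1  {1,4} 2  {3,4} 1
  3 to go: {0,1,4} 3  {1,3,4} 3  {2,3,4} 1
  if 0:s drops first: 4 orders
  if 2:p drops first: 6 orders
heap linearizations: 10

10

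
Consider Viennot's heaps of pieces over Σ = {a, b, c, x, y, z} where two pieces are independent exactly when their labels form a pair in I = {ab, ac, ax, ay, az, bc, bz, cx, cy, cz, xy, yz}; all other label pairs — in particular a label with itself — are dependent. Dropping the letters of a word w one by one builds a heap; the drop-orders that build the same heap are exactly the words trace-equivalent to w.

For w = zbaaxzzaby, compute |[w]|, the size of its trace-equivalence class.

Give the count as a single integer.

1440

0(z) covers ∅
1(b) covers ∅
2(a) covers ∅
3(a) covers 2:a
4(x) covers 0:z, 1:b
5(z) covers 4:x
6(z) covers 5:z
7(a) covers 3:a
8(b) covers 4:x
9(y) covers 8:b
floor of heap: 0:z, 1:b, 2:a
completions by unplaced set U, small U first (add the entries for U minus each lowest piece of U):
  |U|=1: {6}:1  {7}:1  {9}:1
  |U|=2: {3,7}:1  {5,6}:1  {6,7}:2  {6,9}:2  {7,9}:2  {8,9}:1
  |U|=3: {2,3,7}:1  {3,6,7}:3  {3,7,9}:3  {5,6,7}:3  {5,6,9}:3  {6,7,9}:6  {6,8,9}:3  {7,8,9}:3
  |U|=4: {2,3,6,7}:4  {2,3,7,9}:4  {3,5,6,7}:6  {3,6,7,9}:12  {3,7,8,9}:6  {5,6,7,9}:12  {5,6,8,9}:6  {6,7,8,9}:12
  |U|=5: {2,3,5,6,7}:10  {2,3,6,7,9}:20  {2,3,7,8,9}:10  {3,5,6,7,9}:30  {3,6,7,8,9}:30  {4,5,6,8,9}:6  {5,6,7,8,9}:30
  |U|=6: {0,4,5,6,8,9}:6  {1,4,5,6,8,9}:6  {2,3,5,6,7,9}:60  {2,3,6,7,8,9}:60  {3,5,6,7,8,9}:90  {4,5,6,7,8,9}:36
  |U|=7: {0,1,4,5,6,8,9}:12  {0,4,5,6,7,8,9}:42  {1,4,5,6,7,8,9}:42  {2,3,5,6,7,8,9}:210  {3,4,5,6,7,8,9}:126
  |U|=8: {0,1,4,5,6,7,8,9}:96  {0,3,4,5,6,7,8,9}:168  {1,3,4,5,6,7,8,9}:168  {2,3,4,5,6,7,8,9}:336
  start at 0(z): 504
  start at 1(b): 504
  start at 2(a): 432
sum over floor = 1440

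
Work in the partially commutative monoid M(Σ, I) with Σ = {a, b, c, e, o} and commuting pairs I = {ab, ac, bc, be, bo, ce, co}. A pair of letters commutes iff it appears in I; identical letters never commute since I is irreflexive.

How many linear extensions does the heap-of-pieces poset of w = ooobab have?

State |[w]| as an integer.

15

drop 0:o onto floor
drop 1:o onto {0:o}
drop 2:o onto {1:o}
drop 3:b onto floor
drop 4:a onto {2:o}
drop 5:b onto {3:b}
ground layer = {0:o, 3:b}
drop-orders for the pieces not yet dropped (sum over which currently-grounded one goes next):
  1 to go: {4} 1  {5} 1
  2 to go: {2,4} 1  {3,5} 1  {4,5} 2
  3 to go: {1,2,4} 1  {2,4,5} 3  {3,4,5} 3
  4 to go: {0,1,2,4} 1  {1,2,4,5} 4  {2,3,4,5} 6
  if 0:o drops first: 10 orders
  if 3:b drops first: 5 orders
heap linearizations: 15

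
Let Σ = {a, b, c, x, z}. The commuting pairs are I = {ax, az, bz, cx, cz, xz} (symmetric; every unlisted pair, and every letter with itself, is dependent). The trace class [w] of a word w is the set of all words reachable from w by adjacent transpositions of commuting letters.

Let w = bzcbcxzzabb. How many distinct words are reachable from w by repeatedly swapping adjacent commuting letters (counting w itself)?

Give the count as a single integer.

495

drop 0:b onto floor
drop 1:z onto floor
drop 2:c onto {0:b}
drop 3:b onto {2:c}
drop 4:c onto {3:b}
drop 5:x onto {3:b}
drop 6:z onto {1:z}
drop 7:z onto {6:z}
drop 8:a onto {4:c}
drop 9:b onto {5:x, 8:a}
drop 10:b onto {9:b}
ground layer = {0:b, 1:z}
drop-orders for the pieces not yet dropped (sum over which currently-grounded one goes next):
  1 to go: {7} 1  {10} 1
  2 to go: {6,7} 1  {7,10} 2  {9,10} 1
  3 to go: {1,6,7} 1  {5,9,10} 1  {6,7,10} 3  {7,9,10} 3  {8,9,10} 1
  4 to go: {1,6,7,10} 4  {4,8,9,10} 1  {5,7,9,10} 4  {5,8,9,10} 2  {6,7,9,10} 6  {7,8,9,10} 4
  5 to go: {1,6,7,9,10} 10  {4,5,8,9,10} 3  {4,7,8,9,10} 5  {5,6,7,9,10} 10  {5,7,8,9,10} 10  {6,7,8,9,10} 10
  6 to go: {1,5,6,7,9,10} 20  {1,6,7,8,9,10} 20  {3,4,5,8,9,10} 3  {4,5,7,8,9,10} 18  {4,6,7,8,9,10} 15  {5,6,7,8,9,10} 30
  7 to go: {1,4,6,7,8,9,10} 35  {1,5,6,7,8,9,10} 70  {2,3,4,5,8,9,10} 3  {3,4,5,7,8,9,10} 21  {4,5,6,7,8,9,10} 63
  8 to go: {0,2,3,4,5,8,9,10} 3  {1,4,5,6,7,8,9,10} 168  {2,3,4,5,7,8,9,10} 24  {3,4,5,6,7,8,9,10} 84
  9 to go: {0,2,3,4,5,7,8,9,10} 27  {1,3,4,5,6,7,8,9,10} 252  {2,3,4,5,6,7,8,9,10} 108
  if 0:b drops first: 360 orders
  if 1:z drops first: 135 orders
heap linearizations: 495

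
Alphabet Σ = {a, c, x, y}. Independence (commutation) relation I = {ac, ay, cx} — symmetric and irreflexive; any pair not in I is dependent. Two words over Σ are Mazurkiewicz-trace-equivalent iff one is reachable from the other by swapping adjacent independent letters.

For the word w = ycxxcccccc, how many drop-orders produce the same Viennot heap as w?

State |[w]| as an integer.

36

drop 0:y onto floor
drop 1:c onto {0:y}
drop 2:x onto {0:y}
drop 3:x onto {2:x}
drop 4:c onto {1:c}
drop 5:c onto {4:c}
drop 6:c onto {5:c}
drop 7:c onto {6:c}
drop 8:c onto {7:c}
drop 9:c onto {8:c}
ground layer = {0:y}
drop-orders for the pieces not yet dropped (sum over which currently-grounded one goes next):
  1 to go: {3} 1  {9} 1
  2 to go: {2,3} 1  {3,9} 2  {8,9} 1
  3 to go: {2,3,9} 3  {3,8,9} 3  {7,8,9} 1
  4 to go: {2,3,8,9} 6  {3,7,8,9} 4  {6,7,8,9} 1
  5 to go: {2,3,7,8,9} 10  {3,6,7,8,9} 5  {5,6,7,8,9} 1
  6 to go: {2,3,6,7,8,9} 15  {3,5,6,7,8,9} 6  {4,5,6,7,8,9} 1
  7 to go: {1,4,5,6,7,8,9} 1  {2,3,5,6,7,8,9} 21  {3,4,5,6,7,8,9} 7
  8 to go: {1,3,4,5,6,7,8,9} 8  {2,3,4,5,6,7,8,9} 28
  if 0:y drops first: 36 orders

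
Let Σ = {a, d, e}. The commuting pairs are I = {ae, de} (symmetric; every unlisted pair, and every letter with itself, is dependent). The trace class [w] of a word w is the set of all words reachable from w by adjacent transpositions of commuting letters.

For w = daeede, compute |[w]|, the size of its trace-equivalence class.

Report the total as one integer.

drop 0:d onto floor
drop 1:a onto {0:d}
drop 2:e onto floor
drop 3:e onto {2:e}
drop 4:d onto {1:a}
drop 5:e onto {3:e}
ground layer = {0:d, 2:e}
drop-orders for the pieces not yet dropped (sum over which currently-grounded one goes next):
  1 to go: {4} 1  {5} 1
  2 to go: {1,4} 1  {3,5} 1  {4,5} 2
  3 to go: {0,1,4} 1  {1,4,5} 3  {2,3,5} 1  {3,4,5} 3
  4 to go: {0,1,4,5} 4  {1,3,4,5} 6  {2,3,4,5} 4
  if 0:d drops first: 10 orders
  if 2:e drops first: 10 orders
heap linearizations: 20

20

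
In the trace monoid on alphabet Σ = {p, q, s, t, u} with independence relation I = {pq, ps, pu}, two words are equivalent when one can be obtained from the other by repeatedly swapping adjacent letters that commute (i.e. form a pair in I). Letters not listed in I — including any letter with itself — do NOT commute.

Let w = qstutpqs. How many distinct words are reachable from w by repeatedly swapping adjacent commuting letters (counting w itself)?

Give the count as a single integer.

3

#0=q has no predecessor
#1=s depends on [0:q]
#2=t depends on [1:s]
#3=u depends on [2:t]
#4=t depends on [3:u]
#5=p depends on [4:t]
#6=q depends on [4:t]
#7=s depends on [6:q]
sources: [0:q]
N(rest) = Σ N(rest − s) over sources s of rest; N(one piece) = 1:
  size 1 → [5]=1  [7]=1
  size 2 → [5,7]=2  [6,7]=1
  size 3 → [5,6,7]=3
  size 4 → [4,5,6,7]=3
  size 5 → [3,4,5,6,7]=3
  size 6 → [2,3,4,5,6,7]=3
  first=0(q) contributes 3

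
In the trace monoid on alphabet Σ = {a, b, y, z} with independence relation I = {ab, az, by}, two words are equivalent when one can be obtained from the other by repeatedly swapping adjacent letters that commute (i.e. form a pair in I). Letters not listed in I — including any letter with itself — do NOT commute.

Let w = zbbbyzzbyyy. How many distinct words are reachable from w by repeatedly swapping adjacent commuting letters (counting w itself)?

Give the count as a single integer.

drop 0:z onto floor
drop 1:b onto {0:z}
drop 2:b onto {1:b}
drop 3:b onto {2:b}
drop 4:y onto {0:z}
drop 5:z onto {3:b, 4:y}
drop 6:z onto {5:z}
drop 7:b onto {6:z}
drop 8:y onto {6:z}
drop 9:y onto {8:y}
drop 10:y onto {9:y}
ground layer = {0:z}
drop-orders for the pieces not yet dropped (sum over which currently-grounded one goes next):
  1 to go: {7} 1  {10} 1
  2 to go: {7,10} 2  {9,10} 1
  3 to go: {7,9,10} 3  {8,9,10} 1
  4 to go: {7,8,9,10} 4
  5 to go: {6,7,8,9,10} 4
  6 to go: {5,6,7,8,9,10} 4
  7 to go: {3,5,6,7,8,9,10} 4  {4,5,6,7,8,9,10} 4
  8 to go: {2,3,5,6,7,8,9,10} 4  {3,4,5,6,7,8,9,10} 8
  9 to go: {1,2,3,5,6,7,8,9,10} 4  {2,3,4,5,6,7,8,9,10} 12
  if 0:z drops first: 16 orders

16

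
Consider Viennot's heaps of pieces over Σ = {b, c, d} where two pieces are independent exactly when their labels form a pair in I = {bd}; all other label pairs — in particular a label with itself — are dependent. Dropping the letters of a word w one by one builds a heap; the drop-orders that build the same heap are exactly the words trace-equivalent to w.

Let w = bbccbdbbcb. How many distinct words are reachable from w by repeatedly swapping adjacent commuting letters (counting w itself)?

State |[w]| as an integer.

0(b) covers ∅
1(b) covers 0:b
2(c) covers 1:b
3(c) covers 2:c
4(b) covers 3:c
5(d) covers 3:c
6(b) covers 4:b
7(b) covers 6:b
8(c) covers 5:d, 7:b
9(b) covers 8:c
floor of heap: 0:b
completions by unplaced set U, small U first (add the entries for U minus each lowest piece of U):
  |U|=1: {9}:1
  |U|=2: {8,9}:1
  |U|=3: {5,8,9}:1  {7,8,9}:1
  |U|=4: {5,7,8,9}:2  {6,7,8,9}:1
  |U|=5: {4,6,7,8,9}:1  {5,6,7,8,9}:3
  |U|=6: {4,5,6,7,8,9}:4
  |U|=7: {3,4,5,6,7,8,9}:4
  |U|=8: {2,3,4,5,6,7,8,9}:4
  start at 0(b): 4

4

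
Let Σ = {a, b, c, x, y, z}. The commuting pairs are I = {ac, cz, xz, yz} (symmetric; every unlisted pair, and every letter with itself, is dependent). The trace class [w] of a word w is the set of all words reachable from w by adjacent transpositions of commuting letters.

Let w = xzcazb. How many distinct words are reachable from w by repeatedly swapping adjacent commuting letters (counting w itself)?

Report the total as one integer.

7

piece 0:x — minimal
piece 1:z — minimal
piece 2:c rests on {0:x}
piece 3:a rests on {0:x, 1:z}
piece 4:z rests on {3:a}
piece 5:b rests on {2:c, 4:z}
minimal pieces: {0:x, 1:z}
ways to finish when only these pieces remain (= sum over removing one remaining piece with nothing left below it):
  1 left: {5}→1
  2 left: {2,5}→1  {4,5}→1
  3 left: {2,4,5}→2  {3,4,5}→1
  4 left: {1,3,4,5}→1  {2,3,4,5}→3
  placing 0:x first → 4 extensions
  placing 1:z first → 3 extensions
total linear extensions = 7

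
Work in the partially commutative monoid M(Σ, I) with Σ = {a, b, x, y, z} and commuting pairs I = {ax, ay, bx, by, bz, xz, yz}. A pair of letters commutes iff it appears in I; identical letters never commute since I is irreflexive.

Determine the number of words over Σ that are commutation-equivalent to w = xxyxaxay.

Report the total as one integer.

drop 0:x onto floor
drop 1:x onto {0:x}
drop 2:y onto {1:x}
drop 3:x onto {2:y}
drop 4:a onto floor
drop 5:x onto {3:x}
drop 6:a onto {4:a}
drop 7:y onto {5:x}
ground layer = {0:x, 4:a}
drop-orders for the pieces not yet dropped (sum over which currently-grounded one goes next):
  1 to go: {6} 1  {7} 1
  2 to go: {4,6} 1  {5,7} 1  {6,7} 2
  3 to go: {3,5,7} 1  {4,6,7} 3  {5,6,7} 3
  4 to go: {2,3,5,7} 1  {3,5,6,7} 4  {4,5,6,7} 6
  5 to go: {1,2,3,5,7} 1  {2,3,5,6,7} 5  {3,4,5,6,7} 10
  6 to go: {0,1,2,3,5,7} 1  {1,2,3,5,6,7} 6  {2,3,4,5,6,7} 15
  if 0:x drops first: 21 orders
  if 4:a drops first: 7 orders
heap linearizations: 28

28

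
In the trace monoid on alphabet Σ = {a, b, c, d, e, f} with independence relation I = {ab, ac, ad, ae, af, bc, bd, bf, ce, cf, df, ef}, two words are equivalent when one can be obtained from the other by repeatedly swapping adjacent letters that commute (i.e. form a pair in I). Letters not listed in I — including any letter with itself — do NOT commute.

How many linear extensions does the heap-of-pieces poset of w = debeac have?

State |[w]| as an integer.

24

drop 0:d onto floor
drop 1:e onto {0:d}
drop 2:b onto {1:e}
drop 3:e onto {2:b}
drop 4:a onto floor
drop 5:c onto {0:d}
ground layer = {0:d, 4:a}
drop-orders for the pieces not yet dropped (sum over which currently-grounded one goes next):
  1 to go: {3} 1  {4} 1  {5} 1
  2 to go: {2,3} 1  {3,4} 2  {3,5} 2  {4,5} 2
  3 to go: {1,2,3} 1  {2,3,4} 3  {2,3,5} 3  {3,4,5} 6
  4 to go: {1,2,3,4} 4  {1,2,3,5} 4  {2,3,4,5} 12
  if 0:d drops first: 20 orders
  if 4:a drops first: 4 orders
heap linearizations: 24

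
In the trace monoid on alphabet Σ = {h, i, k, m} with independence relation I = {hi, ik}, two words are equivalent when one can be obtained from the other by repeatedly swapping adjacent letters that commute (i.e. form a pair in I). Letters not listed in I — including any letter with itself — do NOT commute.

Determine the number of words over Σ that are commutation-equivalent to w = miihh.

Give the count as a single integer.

drop 0:m onto floor
drop 1:i onto {0:m}
drop 2:i onto {1:i}
drop 3:h onto {0:m}
drop 4:h onto {3:h}
ground layer = {0:m}
drop-orders for the pieces not yet dropped (sum over which currently-grounded one goes next):
  1 to go: {2} 1  {4} 1
  2 to go: {1,2} 1  {2,4} 2  {3,4} 1
  3 to go: {1,2,4} 3  {2,3,4} 3
  if 0:m drops first: 6 orders

6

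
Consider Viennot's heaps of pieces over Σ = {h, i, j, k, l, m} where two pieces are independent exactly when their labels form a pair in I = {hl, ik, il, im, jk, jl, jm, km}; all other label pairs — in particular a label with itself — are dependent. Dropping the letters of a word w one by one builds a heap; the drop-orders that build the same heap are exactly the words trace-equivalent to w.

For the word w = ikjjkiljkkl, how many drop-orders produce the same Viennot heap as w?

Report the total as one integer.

462

piece 0:i — minimal
piece 1:k — minimal
piece 2:j rests on {0:i}
piece 3:j rests on {2:j}
piece 4:k rests on {1:k}
piece 5:i rests on {3:j}
piece 6:l rests on {4:k}
piece 7:j rests on {5:i}
piece 8:k rests on {6:l}
piece 9:k rests on {8:k}
piece 10:l rests on {9:k}
minimal pieces: {0:i, 1:k}
ways to finish when only these pieces remain (= sum over removing one remaining piece with nothing left below it):
  1 left: {7}→1  {10}→1
  2 left: {5,7}→1  {7,10}→2  {9,10}→1
  3 left: {3,5,7}→1  {5,7,10}→3  {7,9,10}→3  {8,9,10}→1
  4 left: {2,3,5,7}→1  {3,5,7,10}→4  {5,7,9,10}→6  {6,8,9,10}→1  {7,8,9,10}→4
  5 left: {0,2,3,5,7}→1  {2,3,5,7,10}→5  {3,5,7,9,10}→10  {4,6,8,9,10}→1  {5,7,8,9,10}→10  {6,7,8,9,10}→5
  6 left: {0,2,3,5,7,10}→6  {1,4,6,8,9,10}→1  {2,3,5,7,9,10}→15  {3,5,7,8,9,10}→20  {4,6,7,8,9,10}→6  {5,6,7,8,9,10}→15
  7 left: {0,2,3,5,7,9,10}→21  {1,4,6,7,8,9,10}→7  {2,3,5,7,8,9,10}→35  {3,5,6,7,8,9,10}→35  {4,5,6,7,8,9,10}→21
  8 left: {0,2,3,5,7,8,9,10}→56  {1,4,5,6,7,8,9,10}→28  {2,3,5,6,7,8,9,10}→70  {3,4,5,6,7,8,9,10}→56
  9 left: {0,2,3,5,6,7,8,9,10}→126  {1,3,4,5,6,7,8,9,10}→84  {2,3,4,5,6,7,8,9,10}→126
  placing 0:i first → 210 extensions
  placing 1:k first → 252 extensions
total linear extensions = 462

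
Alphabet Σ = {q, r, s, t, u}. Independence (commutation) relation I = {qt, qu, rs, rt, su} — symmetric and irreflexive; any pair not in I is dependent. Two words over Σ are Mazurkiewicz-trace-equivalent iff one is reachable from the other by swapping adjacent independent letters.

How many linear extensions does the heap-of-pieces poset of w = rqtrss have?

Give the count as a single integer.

piece 0:r — minimal
piece 1:q rests on {0:r}
piece 2:t — minimal
piece 3:r rests on {1:q}
piece 4:s rests on {1:q, 2:t}
piece 5:s rests on {4:s}
minimal pieces: {0:r, 2:t}
ways to finish when only these pieces remain (= sum over removing one remaining piece with nothing left below it):
  1 left: {3}→1  {5}→1
  2 left: {3,5}→2  {4,5}→1
  3 left: {2,4,5}→1  {3,4,5}→3
  4 left: {1,3,4,5}→3  {2,3,4,5}→4
  placing 0:r first → 7 extensions
  placing 2:t first → 3 extensions
total linear extensions = 10

10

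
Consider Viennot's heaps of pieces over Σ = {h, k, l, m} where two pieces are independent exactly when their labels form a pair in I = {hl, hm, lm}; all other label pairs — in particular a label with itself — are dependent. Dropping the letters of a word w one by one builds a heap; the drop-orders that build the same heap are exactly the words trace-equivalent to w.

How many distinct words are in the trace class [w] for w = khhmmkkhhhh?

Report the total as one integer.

drop 0:k onto floor
drop 1:h onto {0:k}
drop 2:h onto {1:h}
drop 3:m onto {0:k}
drop 4:m onto {3:m}
drop 5:k onto {2:h, 4:m}
drop 6:k onto {5:k}
drop 7:h onto {6:k}
drop 8:h onto {7:h}
drop 9:h onto {8:h}
drop 10:h onto {9:h}
ground layer = {0:k}
drop-orders for the pieces not yet dropped (sum over which currently-grounded one goes next):
  1 to go: {10} 1
  2 to go: {9,10} 1
  3 to go: {8,9,10} 1
  4 to go: {7,8,9,10} 1
  5 to go: {6,7,8,9,10} 1
  6 to go: {5,6,7,8,9,10} 1
  7 to go: {2,5,6,7,8,9,10} 1  {4,5,6,7,8,9,10} 1
  8 to go: {1,2,5,6,7,8,9,10} 1  {2,4,5,6,7,8,9,10} 2  {3,4,5,6,7,8,9,10} 1
  9 to go: {1,2,4,5,6,7,8,9,10} 3  {2,3,4,5,6,7,8,9,10} 3
  if 0:k drops first: 6 orders

6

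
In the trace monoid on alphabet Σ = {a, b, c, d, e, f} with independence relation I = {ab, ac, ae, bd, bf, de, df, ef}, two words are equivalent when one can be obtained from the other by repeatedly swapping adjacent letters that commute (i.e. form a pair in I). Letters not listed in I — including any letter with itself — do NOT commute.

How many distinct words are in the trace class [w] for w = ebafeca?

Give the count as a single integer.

piece 0:e — minimal
piece 1:b rests on {0:e}
piece 2:a — minimal
piece 3:f rests on {2:a}
piece 4:e rests on {1:b}
piece 5:c rests on {3:f, 4:e}
piece 6:a rests on {3:f}
minimal pieces: {0:e, 2:a}
ways to finish when only these pieces remain (= sum over removing one remaining piece with nothing left below it):
  1 left: {5}→1  {6}→1
  2 left: {4,5}→1  {5,6}→2
  3 left: {1,4,5}→1  {3,5,6}→2  {4,5,6}→3
  4 left: {0,1,4,5}→1  {1,4,5,6}→4  {2,3,5,6}→2  {3,4,5,6}→5
  5 left: {0,1,4,5,6}→5  {1,3,4,5,6}→9  {2,3,4,5,6}→7
  placing 0:e first → 16 extensions
  placing 2:a first → 14 extensions
total linear extensions = 30

30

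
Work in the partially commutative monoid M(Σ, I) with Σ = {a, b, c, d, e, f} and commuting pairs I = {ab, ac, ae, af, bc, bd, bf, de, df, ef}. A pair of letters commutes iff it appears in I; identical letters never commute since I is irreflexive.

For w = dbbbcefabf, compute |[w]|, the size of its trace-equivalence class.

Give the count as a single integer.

0(d) covers ∅
1(b) covers ∅
2(b) covers 1:b
3(b) covers 2:b
4(c) covers 0:d
5(e) covers 3:b, 4:c
6(f) covers 4:c
7(a) covers 0:d
8(b) covers 5:e
9(f) covers 6:f
floor of heap: 0:d, 1:b
completions by unplaced set U, small U first (add the entries for U minus each lowest piece of U):
  |U|=1: {7}:1  {8}:1  {9}:1
  |U|=2: {5,8}:1  {6,9}:1  {7,8}:2  {7,9}:2  {8,9}:2
  |U|=3: {3,5,8}:1  {5,7,8}:3  {5,8,9}:3  {6,7,9}:3  {6,8,9}:3  {7,8,9}:6
  |U|=4: {2,3,5,8}:1  {3,5,7,8}:4  {3,5,8,9}:4  {5,6,8,9}:6  {5,7,8,9}:12  {6,7,8,9}:12
  |U|=5: {1,2,3,5,8}:1  {2,3,5,7,8}:5  {2,3,5,8,9}:5  {3,5,6,8,9}:10  {3,5,7,8,9}:20  {4,5,6,8,9}:6  {5,6,7,8,9}:30
  |U|=6: {1,2,3,5,7,8}:6  {1,2,3,5,8,9}:6  {2,3,5,6,8,9}:15  {2,3,5,7,8,9}:30  {3,4,5,6,8,9}:16  {3,5,6,7,8,9}:60  {4,5,6,7,8,9}:36
  |U|=7: {0,4,5,6,7,8,9}:36  {1,2,3,5,6,8,9}:21  {1,2,3,5,7,8,9}:42  {2,3,4,5,6,8,9}:31  {2,3,5,6,7,8,9}:105  {3,4,5,6,7,8,9}:112
  |U|=8: {0,3,4,5,6,7,8,9}:148  {1,2,3,4,5,6,8,9}:52  {1,2,3,5,6,7,8,9}:168  {2,3,4,5,6,7,8,9}:248
  start at 0(d): 468
  start at 1(b): 396
sum over floor = 864

864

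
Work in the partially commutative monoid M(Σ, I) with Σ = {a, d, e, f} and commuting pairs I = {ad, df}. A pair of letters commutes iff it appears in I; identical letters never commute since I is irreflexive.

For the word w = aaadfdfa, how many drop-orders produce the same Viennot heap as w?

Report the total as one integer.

piece 0:a — minimal
piece 1:a rests on {0:a}
piece 2:a rests on {1:a}
piece 3:d — minimal
piece 4:f rests on {2:a}
piece 5:d rests on {3:d}
piece 6:f rests on {4:f}
piece 7:a rests on {6:f}
minimal pieces: {0:a, 3:d}
ways to finish when only these pieces remain (= sum over removing one remaining piece with nothing left below it):
  1 left: {5}→1  {7}→1
  2 left: {3,5}→1  {5,7}→2  {6,7}→1
  3 left: {3,5,7}→3  {4,6,7}→1  {5,6,7}→3
  4 left: {2,4,6,7}→1  {3,5,6,7}→6  {4,5,6,7}→4
  5 left: {1,2,4,6,7}→1  {2,4,5,6,7}→5  {3,4,5,6,7}→10
  6 left: {0,1,2,4,6,7}→1  {1,2,4,5,6,7}→6  {2,3,4,5,6,7}→15
  placing 0:a first → 21 extensions
  placing 3:d first → 7 extensions
total linear extensions = 28

28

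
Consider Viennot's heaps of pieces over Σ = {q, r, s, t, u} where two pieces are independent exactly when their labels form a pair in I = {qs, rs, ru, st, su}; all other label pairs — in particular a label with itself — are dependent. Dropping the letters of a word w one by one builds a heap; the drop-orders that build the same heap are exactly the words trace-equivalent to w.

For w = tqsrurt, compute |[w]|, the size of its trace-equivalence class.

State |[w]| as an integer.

#0=t has no predecessor
#1=q depends on [0:t]
#2=s has no predecessor
#3=r depends on [1:q]
#4=u depends on [1:q]
#5=r depends on [3:r]
#6=t depends on [4:u, 5:r]
sources: [0:t, 2:s]
N(rest) = Σ N(rest − s) over sources s of rest; N(one piece) = 1:
  size 1 → [2]=1  [6]=1
  size 2 → [2,6]=2  [4,6]=1  [5,6]=1
  size 3 → [2,4,6]=3  [2,5,6]=3  [3,5,6]=1  [4,5,6]=2
  size 4 → [2,3,5,6]=4  [2,4,5,6]=8  [3,4,5,6]=3
  size 5 → [1,3,4,5,6]=3  [2,3,4,5,6]=15
  first=0(t) contributes 18
  first=2(s) contributes 3
|[w]| = 21

21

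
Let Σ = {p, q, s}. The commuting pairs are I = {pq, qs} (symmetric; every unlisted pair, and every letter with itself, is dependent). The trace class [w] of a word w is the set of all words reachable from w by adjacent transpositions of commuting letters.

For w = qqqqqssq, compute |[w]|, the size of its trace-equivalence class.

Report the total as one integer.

0(q) covers ∅
1(q) covers 0:q
2(q) covers 1:q
3(q) covers 2:q
4(q) covers 3:q
5(s) covers ∅
6(s) covers 5:s
7(q) covers 4:q
floor of heap: 0:q, 5:s
completions by unplaced set U, small U first (add the entries for U minus each lowest piece of U):
  |U|=1: {6}:1  {7}:1
  |U|=2: {4,7}:1  {5,6}:1  {6,7}:2
  |U|=3: {3,4,7}:1  {4,6,7}:3  {5,6,7}:3
  |U|=4: {2,3,4,7}:1  {3,4,6,7}:4  {4,5,6,7}:6
  |U|=5: {1,2,3,4,7}:1  {2,3,4,6,7}:5  {3,4,5,6,7}:10
  |U|=6: {0,1,2,3,4,7}:1  {1,2,3,4,6,7}:6  {2,3,4,5,6,7}:15
  start at 0(q): 21
  start at 5(s): 7
sum over floor = 28

28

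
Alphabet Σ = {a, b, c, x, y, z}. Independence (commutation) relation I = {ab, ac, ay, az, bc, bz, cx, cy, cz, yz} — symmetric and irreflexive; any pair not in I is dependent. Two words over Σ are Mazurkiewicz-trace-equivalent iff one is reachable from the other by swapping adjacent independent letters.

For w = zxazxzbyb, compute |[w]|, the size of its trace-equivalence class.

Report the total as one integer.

piece 0:z — minimal
piece 1:x rests on {0:z}
piece 2:a rests on {1:x}
piece 3:z rests on {1:x}
piece 4:x rests on {2:a, 3:z}
piece 5:z rests on {4:x}
piece 6:b rests on {4:x}
piece 7:y rests on {6:b}
piece 8:b rests on {7:y}
minimal pieces: {0:z}
ways to finish when only these pieces remain (= sum over removing one remaining piece with nothing left below it):
  1 left: {5}→1  {8}→1
  2 left: {5,8}→2  {7,8}→1
  3 left: {5,7,8}→3  {6,7,8}→1
  4 left: {5,6,7,8}→4
  5 left: {4,5,6,7,8}→4
  6 left: {2,4,5,6,7,8}→4  {3,4,5,6,7,8}→4
  7 left: {2,3,4,5,6,7,8}→8
  placing 0:z first → 8 extensions

8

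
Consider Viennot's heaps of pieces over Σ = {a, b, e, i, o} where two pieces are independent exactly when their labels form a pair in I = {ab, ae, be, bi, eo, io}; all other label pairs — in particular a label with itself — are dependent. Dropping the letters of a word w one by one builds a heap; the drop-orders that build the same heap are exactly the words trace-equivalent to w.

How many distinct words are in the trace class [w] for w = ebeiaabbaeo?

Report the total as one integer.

drop 0:e onto floor
drop 1:b onto floor
drop 2:e onto {0:e}
drop 3:i onto {2:e}
drop 4:a onto {3:i}
drop 5:a onto {4:a}
drop 6:b onto {1:b}
drop 7:b onto {6:b}
drop 8:a onto {5:a}
drop 9:e onto {3:i}
drop 10:o onto {7:b, 8:a}
ground layer = {0:e, 1:b}
drop-orders for the pieces not yet dropped (sum over which currently-grounded one goes next):
  1 to go: {9} 1  {10} 1
  2 to go: {7,10} 1  {8,10} 1  {9,10} 2
  3 to go: {5,8,10} 1  {6,7,10} 1  {7,8,10} 2  {7,9,10} 3  {8,9,10} 3
  4 to go: {1,6,7,10} 1  {4,5,8,10} 1  {5,7,8,10} 3  {5,8,9,10} 4  {6,7,8,10} 3  {6,7,9,10} 4  {7,8,9,10} 8
  5 to go: {1,6,7,8,10} 4  {1,6,7,9,10} 5  {4,5,7,8,10} 4  {4,5,8,9,10} 5  {5,6,7,8,10} 6  {5,7,8,9,10} 15  {6,7,8,9,10} 15
  6 to go: {1,5,6,7,8,10} 10  {1,6,7,8,9,10} 24  {3,4,5,8,9,10} 5  {4,5,6,7,8,10} 10  {4,5,7,8,9,10} 24  {5,6,7,8,9,10} 36
  7 to go: {1,4,5,6,7,8,10} 20  {1,5,6,7,8,9,10} 70  {2,3,4,5,8,9,10} 5  {3,4,5,7,8,9,10} 29  {4,5,6,7,8,9,10} 70
  8 to go: {0,2,3,4,5,8,9,10} 5  {1,4,5,6,7,8,9,10} 160  {2,3,4,5,7,8,9,10} 34  {3,4,5,6,7,8,9,10} 99
  9 to go: {0,2,3,4,5,7,8,9,10} 39  {1,3,4,5,6,7,8,9,10} 259  {2,3,4,5,6,7,8,9,10} 133
  if 0:e drops first: 392 orders
  if 1:b drops first: 172 orders
heap linearizations: 564

564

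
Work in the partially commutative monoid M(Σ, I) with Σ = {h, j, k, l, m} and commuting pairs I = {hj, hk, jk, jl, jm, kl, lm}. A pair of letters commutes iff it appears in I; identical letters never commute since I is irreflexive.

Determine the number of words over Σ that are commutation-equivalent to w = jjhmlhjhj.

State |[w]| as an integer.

252

#0=j has no predecessor
#1=j depends on [0:j]
#2=h has no predecessor
#3=m depends on [2:h]
#4=l depends on [2:h]
#5=h depends on [3:m, 4:l]
#6=j depends on [1:j]
#7=h depends on [5:h]
#8=j depends on [6:j]
sources: [0:j, 2:h]
N(rest) = Σ N(rest − s) over sources s of rest; N(one piece) = 1:
  size 1 → [7]=1  [8]=1
  size 2 → [5,7]=1  [6,8]=1  [7,8]=2
  size 3 → [1,6,8]=1  [3,5,7]=1  [4,5,7]=1  [5,7,8]=3  [6,7,8]=3
  size 4 → [0,1,6,8]=1  [1,6,7,8]=4  [3,4,5,7]=2  [3,5,7,8]=4  [4,5,7,8]=4  [5,6,7,8]=6
  size 5 → [0,1,6,7,8]=5  [1,5,6,7,8]=10  [2,3,4,5,7]=2  [3,4,5,7,8]=10  [3,5,6,7,8]=10  [4,5,6,7,8]=10
  size 6 → [0,1,5,6,7,8]=15  [1,3,5,6,7,8]=20  [1,4,5,6,7,8]=20  [2,3,4,5,7,8]=12  [3,4,5,6,7,8]=30
  size 7 → [0,1,3,5,6,7,8]=35  [0,1,4,5,6,7,8]=35  [1,3,4,5,6,7,8]=70  [2,3,4,5,6,7,8]=42
  first=0(j) contributes 112
  first=2(h) contributes 140
|[w]| = 252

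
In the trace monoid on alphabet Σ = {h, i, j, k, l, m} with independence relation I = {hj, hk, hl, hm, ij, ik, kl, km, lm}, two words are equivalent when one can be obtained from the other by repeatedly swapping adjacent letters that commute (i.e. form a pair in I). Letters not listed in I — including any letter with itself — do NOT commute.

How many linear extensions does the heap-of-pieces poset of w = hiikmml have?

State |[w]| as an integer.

piece 0:h — minimal
piece 1:i rests on {0:h}
piece 2:i rests on {1:i}
piece 3:k — minimal
piece 4:m rests on {2:i}
piece 5:m rests on {4:m}
piece 6:l rests on {2:i}
minimal pieces: {0:h, 3:k}
ways to finish when only these pieces remain (= sum over removing one remaining piece with nothing left below it):
  1 left: {3}→1  {5}→1  {6}→1
  2 left: {3,5}→2  {3,6}→2  {4,5}→1  {5,6}→2
  3 left: {3,4,5}→3  {3,5,6}→6  {4,5,6}→3
  4 left: {2,4,5,6}→3  {3,4,5,6}→12
  5 left: {1,2,4,5,6}→3  {2,3,4,5,6}→15
  placing 0:h first → 18 extensions
  placing 3:k first → 3 extensions
total linear extensions = 21

21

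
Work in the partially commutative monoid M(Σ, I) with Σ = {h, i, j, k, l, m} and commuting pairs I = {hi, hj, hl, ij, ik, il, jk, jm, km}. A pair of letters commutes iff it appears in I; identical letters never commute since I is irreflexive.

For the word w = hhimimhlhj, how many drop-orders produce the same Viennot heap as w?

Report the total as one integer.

18

#0=h has no predecessor
#1=h depends on [0:h]
#2=i has no predecessor
#3=m depends on [1:h, 2:i]
#4=i depends on [3:m]
#5=m depends on [4:i]
#6=h depends on [5:m]
#7=l depends on [5:m]
#8=h depends on [6:h]
#9=j depends on [7:l]
sources: [0:h, 2:i]
N(rest) = Σ N(rest − s) over sources s of rest; N(one piece) = 1:
  size 1 → [8]=1  [9]=1
  size 2 → [6,8]=1  [7,9]=1  [8,9]=2
  size 3 → [6,8,9]=3  [7,8,9]=3
  size 4 → [6,7,8,9]=6
  size 5 → [5,6,7,8,9]=6
  size 6 → [4,5,6,7,8,9]=6
  size 7 → [3,4,5,6,7,8,9]=6
  size 8 → [1,3,4,5,6,7,8,9]=6  [2,3,4,5,6,7,8,9]=6
  first=0(h) contributes 12
  first=2(i) contributes 6
|[w]| = 18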